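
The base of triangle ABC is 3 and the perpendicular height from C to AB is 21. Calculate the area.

Area = (1/2)(3)(21) = 63/2

63/2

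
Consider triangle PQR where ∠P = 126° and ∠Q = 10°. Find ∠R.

angle R = 180 - 126 - 10 = 44 degrees.

44 degrees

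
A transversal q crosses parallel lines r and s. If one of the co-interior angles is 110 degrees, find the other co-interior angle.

Co-interior (same-side interior) angles are between the parallel lines on the same side of the transversal.
Unlike corresponding or alternate interior angles, they are supplementary rather than equal.
So the angle = 180 - 110 = 70 degrees.

70 degrees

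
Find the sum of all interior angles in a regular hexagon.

The sum of interior angles of an n-sided polygon is (n - 2) * 180.
For n = 6: (6 - 2) * 180 = 4 * 180 = 720 degrees.

720 degrees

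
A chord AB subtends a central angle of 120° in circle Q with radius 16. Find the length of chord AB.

Chord length = 2r sin(θ/2)
= 2 × 16 × sin(120°/2)
= 2 × 16 × sin(60°)
= 16*sqrt(3)

16*sqrt(3)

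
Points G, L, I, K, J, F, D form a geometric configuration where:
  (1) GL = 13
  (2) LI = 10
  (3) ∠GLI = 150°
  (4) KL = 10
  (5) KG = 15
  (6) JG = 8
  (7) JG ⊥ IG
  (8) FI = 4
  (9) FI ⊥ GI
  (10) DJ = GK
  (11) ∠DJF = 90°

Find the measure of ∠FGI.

Step 1: By the law of cosines on triangle GLI: GI² = 13² + 10² − 2·13·10·cos(150°) = 494.17, so GI ≈ 22.23.
Step 2: By the law of cosines on triangle GIF: GF² = 22.23² + 4² − 2·22.23·4·cos(90°) = 510.17, so GF ≈ 22.59.
Step 3: By the inverse law of cosines on triangle FGI: cos(∠FGI) = (22.59² + 22.23² − 4²) / (2·22.59·22.23) = 988.33/1004.21 = 0.9842, so ∠FGI = 10.2°.

Therefore, the measure of angle ∠FGI = 10.2°.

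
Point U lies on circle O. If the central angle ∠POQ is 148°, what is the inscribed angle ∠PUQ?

Inscribed angle = 148° / 2 = 74° (inscribed angle theorem).

74°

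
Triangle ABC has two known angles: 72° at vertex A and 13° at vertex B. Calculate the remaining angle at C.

The interior angles sum to 180°: angle C = 180 - 72 - 13 = 95°.
The triangle is obtuse (angles 72°, 13°, 95°).

95 degrees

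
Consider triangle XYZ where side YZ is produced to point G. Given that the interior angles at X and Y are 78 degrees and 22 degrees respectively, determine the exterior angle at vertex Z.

By the exterior angle theorem, an exterior angle of a triangle equals the sum of the two remote interior angles.
Exterior angle = angle X + angle Y
Exterior angle = 78 + 22 = 100 degrees

100 degrees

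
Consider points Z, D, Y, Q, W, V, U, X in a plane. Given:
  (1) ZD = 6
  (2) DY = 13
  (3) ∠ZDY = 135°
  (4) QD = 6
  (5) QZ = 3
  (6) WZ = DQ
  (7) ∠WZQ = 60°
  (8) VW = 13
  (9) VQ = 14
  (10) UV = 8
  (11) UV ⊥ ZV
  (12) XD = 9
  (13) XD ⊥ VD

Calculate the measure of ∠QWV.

From the given relations: WZ = DQ = 6.
Step 1: By the law of cosines on triangle WZQ: WQ² = 6² + 3² − 2·6·3·cos(60°) = 27, so WQ = 3·√3.
Step 2: By the inverse law of cosines on triangle QWV: cos(∠QWV) = ((3·√3)² + 13² − 14²) / (2·3·√3·13) = 0/135.1 = 0, so ∠QWV = 90°.

Therefore, the measure of angle ∠QWV = 90°.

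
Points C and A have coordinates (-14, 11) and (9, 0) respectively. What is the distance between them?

d = sqrt((9 - -14)^2 + (0 - 11)^2)
d = sqrt(23^2 + -11^2)
d = sqrt(529 + 121)
d = sqrt(650) = 5*sqrt(26)

5*sqrt(26)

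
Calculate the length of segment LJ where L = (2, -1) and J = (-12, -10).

d = sqrt((-12 - 2)^2 + (-10 - -1)^2)
d = sqrt(-14^2 + -9^2)
d = sqrt(196 + 81)
d = sqrt(277)

sqrt(277)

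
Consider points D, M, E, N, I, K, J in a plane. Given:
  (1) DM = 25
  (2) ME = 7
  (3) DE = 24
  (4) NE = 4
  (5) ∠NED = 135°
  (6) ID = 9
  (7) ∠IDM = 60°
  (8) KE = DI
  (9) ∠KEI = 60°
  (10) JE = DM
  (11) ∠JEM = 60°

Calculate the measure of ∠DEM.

Step 1: By the inverse law of cosines on triangle DEM: cos(∠DEM) = (24² + 7² − 25²) / (2·24·7) = 0/336 = 0, so ∠DEM = 90°.

Therefore, the measure of angle ∠DEM = 90°.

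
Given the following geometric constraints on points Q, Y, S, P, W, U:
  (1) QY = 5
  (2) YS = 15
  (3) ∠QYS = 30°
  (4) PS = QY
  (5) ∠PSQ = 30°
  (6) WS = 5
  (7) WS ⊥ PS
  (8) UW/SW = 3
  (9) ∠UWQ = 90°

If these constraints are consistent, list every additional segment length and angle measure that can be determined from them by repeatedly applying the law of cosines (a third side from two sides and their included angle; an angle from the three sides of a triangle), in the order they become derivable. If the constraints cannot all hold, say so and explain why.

The constraints are consistent. Derivable facts, in order:
After 1 step:
- PW = 5·√2
- QS ≈ 10.96
After 2 steps:
- QP ≈ 7.08
- ∠PWS = 45°
- ∠QSY = 13.19°
- ∠SPW = 45°
- ∠SQY = 136.81°
After 3 steps:
- ∠PQS = 20.66°
- ∠QPS = 129.34°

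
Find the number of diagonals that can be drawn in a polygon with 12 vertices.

Total line segments between 12 vertices = C(12,2) = 66.
Subtract the 12 sides: 66 - 12 = 54 diagonals.

54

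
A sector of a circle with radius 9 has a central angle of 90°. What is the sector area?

Sector area = πr² × θ/360
= π × 9² × 1/4
= π × 81 × 1/4
= 81*pi/4

81*pi/4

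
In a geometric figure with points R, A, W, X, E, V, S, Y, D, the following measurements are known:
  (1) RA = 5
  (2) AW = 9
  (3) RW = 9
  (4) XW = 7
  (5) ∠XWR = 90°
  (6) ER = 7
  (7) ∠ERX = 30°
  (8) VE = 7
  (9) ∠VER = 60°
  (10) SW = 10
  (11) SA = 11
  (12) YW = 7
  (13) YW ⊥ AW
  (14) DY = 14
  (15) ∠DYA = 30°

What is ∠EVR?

Step 1: By the law of cosines on triangle VER: VR² = 7² + 7² − 2·7·7·cos(60°) = 49, so VR = 7.
Step 2: By the inverse law of cosines on triangle EVR: cos(∠EVR) = (7² + 7² − 7²) / (2·7·7) = 49/98 = 0.5, so ∠EVR = 60°.

Therefore, the measure of angle ∠EVR = 60°.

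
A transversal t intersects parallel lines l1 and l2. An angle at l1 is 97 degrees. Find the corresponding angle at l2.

Corresponding angles are equal: 97 degrees.

97 degrees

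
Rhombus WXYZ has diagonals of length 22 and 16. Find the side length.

The diagonals of a rhombus bisect each other at right angles.
Half-diagonals: 22/2 = 11 and 16/2 = 8
side = sqrt(11^2 + 8^2)
side = sqrt(121 + 64)
side = sqrt(185)

sqrt(185)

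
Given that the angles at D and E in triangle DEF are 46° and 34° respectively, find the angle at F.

angle F = 180 - 46 - 34 = 100 degrees.

100 degrees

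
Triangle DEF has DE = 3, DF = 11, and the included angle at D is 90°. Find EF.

By the law of cosines: EF^2 = DE^2 + DF^2 - 2*DE*DF*cos(D)
EF^2 = 3^2 + 11^2 - 2*3*11*cos(90°)
EF^2 = 9 + 121 - 66*(0)
EF^2 = 130
EF = sqrt(130)

sqrt(130)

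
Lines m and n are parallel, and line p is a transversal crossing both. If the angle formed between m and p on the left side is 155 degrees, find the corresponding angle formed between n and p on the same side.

Corresponding angles formed by parallel lines and a transversal are equal.
The given angle is 155 degrees.
The corresponding angle = 155 degrees.

155 degrees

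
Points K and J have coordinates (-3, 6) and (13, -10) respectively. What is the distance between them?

The horizontal distance is |13 - -3| = 16 and the vertical distance is |-10 - 6| = 16.
By the Pythagorean theorem, d = sqrt(16^2 + 16^2) = sqrt(512) = 16*sqrt(2).

16*sqrt(2)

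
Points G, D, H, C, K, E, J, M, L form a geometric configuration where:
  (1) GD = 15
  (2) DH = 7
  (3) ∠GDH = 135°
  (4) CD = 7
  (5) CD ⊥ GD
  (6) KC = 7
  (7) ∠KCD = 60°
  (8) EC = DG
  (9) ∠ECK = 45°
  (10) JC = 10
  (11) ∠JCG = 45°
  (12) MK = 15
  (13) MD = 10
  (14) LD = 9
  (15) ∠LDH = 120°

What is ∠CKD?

Step 1: By the law of cosines on triangle KCD: KD² = 7² + 7² − 2·7·7·cos(60°) = 49, so KD = 7.
Step 2: By the inverse law of cosines on triangle CKD: cos(∠CKD) = (7² + 7² − 7²) / (2·7·7) = 49/98 = 0.5, so ∠CKD = 60°.

Therefore, the measure of angle ∠CKD = 60°.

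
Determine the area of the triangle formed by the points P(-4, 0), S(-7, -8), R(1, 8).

The Shoelace formula computes the area from vertex coordinates by summing cross products.
For vertices (-4,0), (-7,-8), (1,8):
Signed sum = -4*-8 - -7*0 + -7*8 - 1*-8 + 1*0 - -4*8
= 32 + -48 + 32 = 16
Area = (1/2)|16| = 8.

8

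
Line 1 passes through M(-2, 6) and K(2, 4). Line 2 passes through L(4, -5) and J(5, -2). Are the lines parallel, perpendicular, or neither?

Slope of line 1: m1 = (4 - 6)/(2 - -2) = -2/4 = -1/2
Slope of line 2: m2 = (-2 - -5)/(5 - 4) = 3/1 = 3
m1 != m2 (-1/2 != 3), so not parallel.
m1 * m2 = (-1/2) * (3) = -3/2 != -1, so not perpendicular.
The lines are neither parallel nor perpendicular.

Neither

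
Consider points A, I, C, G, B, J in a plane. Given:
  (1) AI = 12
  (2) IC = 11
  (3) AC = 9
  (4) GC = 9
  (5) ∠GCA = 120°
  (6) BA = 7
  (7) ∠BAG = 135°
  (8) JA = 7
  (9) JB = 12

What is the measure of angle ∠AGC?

Step 1: By the law of cosines on triangle GCA: GA² = 9² + 9² − 2·9·9·cos(120°) = 243, so GA = 9·√3.
Step 2: By the inverse law of cosines on triangle AGC: cos(∠AGC) = ((9·√3)² + 9² − 9²) / (2·9·√3·9) = 243/280.59 = 0.866, so ∠AGC = 30°.

Therefore, the measure of angle ∠AGC = 30°.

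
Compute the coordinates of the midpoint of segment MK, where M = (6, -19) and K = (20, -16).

The midpoint is the point halfway along the segment.
Move half the horizontal distance: 6 + (20 - 6)/2 = 6 + 14/2 = 13
Move half the vertical distance: -19 + (-16 - -19)/2 = -19 + 3/2 = -35/2
Midpoint = (13, -35/2)

(13, -35/2)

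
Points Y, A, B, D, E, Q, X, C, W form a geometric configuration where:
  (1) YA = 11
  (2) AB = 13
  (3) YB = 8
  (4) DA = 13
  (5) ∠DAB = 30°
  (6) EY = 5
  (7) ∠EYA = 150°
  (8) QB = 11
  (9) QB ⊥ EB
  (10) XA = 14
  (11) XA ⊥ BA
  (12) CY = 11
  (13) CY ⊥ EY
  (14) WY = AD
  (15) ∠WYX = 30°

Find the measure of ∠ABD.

Step 1: By the law of cosines on triangle BAD: BD² = 13² + 13² − 2·13·13·cos(30°) = 45.28, so BD ≈ 6.73.
Step 2: By the inverse law of cosines on triangle ABD: cos(∠ABD) = (13² + 6.73² − 13²) / (2·13·6.73) = 45.28/174.96 = 0.2588, so ∠ABD = 75°.

Therefore, the measure of angle ∠ABD = 75°.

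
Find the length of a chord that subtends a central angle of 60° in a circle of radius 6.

Chord length = 2r sin(θ/2)
= 2 × 6 × sin(60°/2)
= 2 × 6 × sin(30°)
= 6

6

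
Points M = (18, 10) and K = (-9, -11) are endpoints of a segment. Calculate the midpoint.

The midpoint is the point halfway along the segment.
Move half the horizontal distance: 18 + (-9 - 18)/2 = 18 + -27/2 = 9/2
Move half the vertical distance: 10 + (-11 - 10)/2 = 10 + -21/2 = -1/2
Midpoint = (9/2, -1/2)

(9/2, -1/2)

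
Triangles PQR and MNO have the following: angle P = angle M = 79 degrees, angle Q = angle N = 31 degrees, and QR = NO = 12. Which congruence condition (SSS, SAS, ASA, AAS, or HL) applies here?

The given information provides:
angle P = angle M = 79 degrees, angle Q = angle N = 31 degrees, and QR = NO = 12
This matches the AAS congruence theorem.
Two pairs of corresponding angles and a non-included side are equal (Angle-Angle-Side).

AAS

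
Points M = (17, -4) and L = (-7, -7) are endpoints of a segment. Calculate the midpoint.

M = ((x₁ + x₂)/2, (y₁ + y₂)/2)
= ((17 + -7)/2, (-4 + -7)/2)
= (10/2, -11/2) = (5, -11/2)

(5, -11/2)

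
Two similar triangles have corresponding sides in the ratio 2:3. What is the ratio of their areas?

Area scales with the square of linear dimensions. If every length is multiplied by 2/3, then the area is multiplied by (2/3)^2 = 4/9.
The area ratio is 4:9.

4:9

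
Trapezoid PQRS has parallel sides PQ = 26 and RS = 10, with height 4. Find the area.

Area of a trapezoid = (base1 + base2) * height / 2
Area = (26 + 10) * 4 / 2
Area = 36 * 4 / 2
Area = 144 / 2
Area = 72

72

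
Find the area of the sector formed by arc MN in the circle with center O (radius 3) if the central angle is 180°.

Sector area = πr² × θ/360
= π × 3² × 1/2
= π × 9 × 1/2
= 9*pi/2

9*pi/2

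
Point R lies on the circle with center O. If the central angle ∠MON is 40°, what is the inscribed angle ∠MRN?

By the inscribed angle theorem, the inscribed angle is half the central angle.
Inscribed angle = 40° / 2 = 20°

20°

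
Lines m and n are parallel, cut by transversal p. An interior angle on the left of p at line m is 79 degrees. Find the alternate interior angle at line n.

Alternate interior angles formed by parallel lines and a transversal are equal.
The given angle is 79 degrees.
The alternate interior angle = 79 degrees.

79 degrees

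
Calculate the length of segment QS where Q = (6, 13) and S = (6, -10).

d = sqrt((0)^2 + (-23)^2) = sqrt(529) = 23

23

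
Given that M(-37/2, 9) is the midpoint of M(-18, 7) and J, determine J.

Using the midpoint formula: M = ((x1 + x2)/2, (y1 + y2)/2)
We know M = (-37/2, 9) and M = (-18, 7)
For x: -37/2 = (-18 + x2)/2, so x2 = 2*-37/2 - -18 = -19
For y: 9 = (7 + y2)/2, so y2 = 2*9 - 7 = 11
J = (-19, 11)

(-19, 11)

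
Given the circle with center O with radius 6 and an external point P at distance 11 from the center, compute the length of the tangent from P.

Let T be the point of tangency. Then OT ⊥ PT (radius ⊥ tangent).
In right triangle OTP: OP² = OT² + PT²
11² = 6² + PT²
PT² = 85, PT = sqrt(85)

sqrt(85)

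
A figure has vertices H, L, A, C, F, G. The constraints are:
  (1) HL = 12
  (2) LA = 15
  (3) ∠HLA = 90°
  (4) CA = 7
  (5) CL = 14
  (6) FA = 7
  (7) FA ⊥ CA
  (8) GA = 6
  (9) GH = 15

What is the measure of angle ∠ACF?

Step 1: By the law of cosines on triangle CAF: CF² = 7² + 7² − 2·7·7·cos(90°) = 98, so CF = 7·√2.
Step 2: By the inverse law of cosines on triangle ACF: cos(∠ACF) = (7² + (7·√2)² − 7²) / (2·7·7·√2) = 98/138.59 = 0.7071, so ∠ACF = 45°.

Therefore, the measure of angle ∠ACF = 45°.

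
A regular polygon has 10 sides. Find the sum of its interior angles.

The sum of interior angles of an n-sided polygon is (n - 2) * 180.
For n = 10: (10 - 2) * 180 = 8 * 180 = 1440 degrees.

1440 degrees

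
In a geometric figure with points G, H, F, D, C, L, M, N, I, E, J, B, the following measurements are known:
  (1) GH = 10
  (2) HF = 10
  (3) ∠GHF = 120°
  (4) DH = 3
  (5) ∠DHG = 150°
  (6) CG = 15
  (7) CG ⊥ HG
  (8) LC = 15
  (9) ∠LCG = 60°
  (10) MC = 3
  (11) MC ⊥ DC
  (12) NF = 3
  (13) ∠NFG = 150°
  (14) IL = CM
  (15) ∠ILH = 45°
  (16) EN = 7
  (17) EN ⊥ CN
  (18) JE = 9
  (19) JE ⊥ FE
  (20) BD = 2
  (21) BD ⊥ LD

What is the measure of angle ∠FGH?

Step 1: By the law of cosines on triangle GHF: GF² = 10² + 10² − 2·10·10·cos(120°) = 300, so GF = 10·√3.
Step 2: By the inverse law of cosines on triangle FGH: cos(∠FGH) = ((10·√3)² + 10² − 10²) / (2·10·√3·10) = 300/346.41 = 0.866, so ∠FGH = 30°.

Therefore, the measure of angle ∠FGH = 30°.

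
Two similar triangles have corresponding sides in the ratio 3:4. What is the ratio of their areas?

The ratio of areas of similar triangles equals the square of the side ratio.
Side ratio = 3:4
Area ratio = (3/4)^2 = 9/16 = 9:16

9:16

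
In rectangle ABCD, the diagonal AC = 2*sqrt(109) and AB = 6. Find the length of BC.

Using the Pythagorean theorem: d^2 = a^2 + b^2
b^2 = d^2 - a^2
b^2 = 436 - 36
b^2 = 400
b = sqrt(400) = 20

20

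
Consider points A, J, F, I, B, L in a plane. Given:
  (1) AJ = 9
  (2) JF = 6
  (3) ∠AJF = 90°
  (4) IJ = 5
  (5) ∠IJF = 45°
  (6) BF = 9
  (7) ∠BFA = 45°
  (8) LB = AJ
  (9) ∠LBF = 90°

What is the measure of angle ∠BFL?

From the given relations: LB = AJ = 9.
Step 1: By the law of cosines on triangle FBL: FL² = 9² + 9² − 2·9·9·cos(90°) = 162, so FL = 9·√2.
Step 2: By the inverse law of cosines on triangle BFL: cos(∠BFL) = (9² + (9·√2)² − 9²) / (2·9·9·√2) = 162/229.1 = 0.7071, so ∠BFL = 45°.

Therefore, the measure of angle ∠BFL = 45°.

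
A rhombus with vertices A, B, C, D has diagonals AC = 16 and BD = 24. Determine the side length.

In a rhombus, the diagonals bisect each other perpendicularly, creating four congruent right triangles.
Each triangle has legs 8 (half of 16) and 12 (half of 24).
The hypotenuse of each right triangle is a side of the rhombus:
side = sqrt(8^2 + 12^2) = sqrt(208) = 4*sqrt(13)

4*sqrt(13)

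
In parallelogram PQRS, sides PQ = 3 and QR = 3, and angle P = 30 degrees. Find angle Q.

In a parallelogram, consecutive angles are supplementary (sum to 180°).
angle Q = 180 - angle P
angle Q = 180 - 30
angle Q = 150 degrees

150 degrees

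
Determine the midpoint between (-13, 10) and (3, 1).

The midpoint is the point halfway along the segment.
Move half the horizontal distance: -13 + (3 - -13)/2 = -13 + 16/2 = -5
Move half the vertical distance: 10 + (1 - 10)/2 = 10 + -9/2 = 11/2
Midpoint = (-5, 11/2)

(-5, 11/2)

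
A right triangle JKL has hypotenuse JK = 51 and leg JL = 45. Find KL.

Rearranging the Pythagorean theorem to solve for the unknown leg:
leg^2 = hypotenuse^2 - known_leg^2 = 2601 - 2025 = 576
leg = sqrt(576) = 24.

24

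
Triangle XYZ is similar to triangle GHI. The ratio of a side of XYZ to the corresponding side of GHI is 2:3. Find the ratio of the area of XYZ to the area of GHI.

The ratio of areas of similar triangles equals the square of the side ratio.
Side ratio = 2:3
Area ratio = (2/3)^2 = 4/9 = 4:9

4:9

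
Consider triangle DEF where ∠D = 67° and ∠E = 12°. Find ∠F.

Let angle F = x. Then 67 + 12 + x = 180.
x = 180 - 79 = 101 degrees.

101 degrees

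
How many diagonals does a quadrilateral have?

Total line segments between 4 vertices = C(4,2) = 6.
Subtract the 4 sides: 6 - 4 = 2 diagonals.

2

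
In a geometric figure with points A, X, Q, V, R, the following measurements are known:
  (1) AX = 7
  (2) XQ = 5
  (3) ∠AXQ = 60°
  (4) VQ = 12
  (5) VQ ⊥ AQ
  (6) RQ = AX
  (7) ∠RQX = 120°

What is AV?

Step 1: By the law of cosines on triangle AXQ: AQ² = 7² + 5² − 2·7·5·cos(60°) = 39, so AQ = √39.
Step 2: By the law of cosines on triangle AQV: AV² = √39² + 12² − 2·√39·12·cos(90°) = 183, so AV = √183.

Therefore, the length of AV = √183.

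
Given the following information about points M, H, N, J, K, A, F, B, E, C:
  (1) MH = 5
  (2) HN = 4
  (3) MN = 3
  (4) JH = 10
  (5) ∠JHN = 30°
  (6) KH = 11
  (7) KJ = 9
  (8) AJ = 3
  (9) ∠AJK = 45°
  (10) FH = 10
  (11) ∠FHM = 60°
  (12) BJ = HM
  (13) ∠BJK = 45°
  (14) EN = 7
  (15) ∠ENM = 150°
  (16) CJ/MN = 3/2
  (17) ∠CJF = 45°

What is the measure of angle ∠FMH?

Step 1: By the law of cosines on triangle MHF: MF² = 5² + 10² − 2·5·10·cos(60°) = 75, so MF = 5·√3.
Step 2: By the inverse law of cosines on triangle FMH: cos(∠FMH) = ((5·√3)² + 5² − 10²) / (2·5·√3·5) = 0/86.6 = 0, so ∠FMH = 90°.

Therefore, the measure of angle ∠FMH = 90°.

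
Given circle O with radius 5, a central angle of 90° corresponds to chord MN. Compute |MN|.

Chord length = 2r sin(θ/2)
= 2 × 5 × sin(90°/2)
= 2 × 5 × sin(45°)
= 5*sqrt(2)

5*sqrt(2)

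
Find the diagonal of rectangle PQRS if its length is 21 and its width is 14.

A rectangle's diagonal splits it into two right triangles, with the diagonal as the hypotenuse.
By the Pythagorean theorem, d^2 = 21^2 + 14^2 = 637.
Therefore d = sqrt(637) = 7*sqrt(13).

7*sqrt(13)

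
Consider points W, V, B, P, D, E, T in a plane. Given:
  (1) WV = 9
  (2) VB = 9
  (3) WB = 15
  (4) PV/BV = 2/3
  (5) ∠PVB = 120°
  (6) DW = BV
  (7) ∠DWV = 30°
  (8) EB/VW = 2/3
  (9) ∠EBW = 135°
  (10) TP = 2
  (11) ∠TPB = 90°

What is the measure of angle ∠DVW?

From the given relations: DW = BV = 9.
Step 1: By the law of cosines on triangle VWD: VD² = 9² + 9² − 2·9·9·cos(30°) = 21.7, so VD ≈ 4.66.
Step 2: By the inverse law of cosines on triangle DVW: cos(∠DVW) = (4.66² + 9² − 9²) / (2·4.66·9) = 21.7/83.86 = 0.2588, so ∠DVW = 75°.

Therefore, the measure of angle ∠DVW = 75°.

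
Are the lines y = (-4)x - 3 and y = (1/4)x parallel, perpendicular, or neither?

Slope of line 1: m1 = -4
Slope of line 2: m2 = 1/4
Two lines are perpendicular when the product of their slopes is -1 (negative reciprocals).
m1 * m2 = (-4) * (1/4) = -1, confirming perpendicularity.

Perpendicular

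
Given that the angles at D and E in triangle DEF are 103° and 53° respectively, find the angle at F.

By the triangle angle sum property, the three interior angles of any triangle add up to 180°.
We know angle D = 103° and angle E = 53°, so their sum is 156°.
Therefore angle F = 180° - 156° = 24°.

24 degrees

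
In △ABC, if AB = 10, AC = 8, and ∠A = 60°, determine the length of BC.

By the law of cosines: BC^2 = AB^2 + AC^2 - 2*AB*AC*cos(A)
BC^2 = 10^2 + 8^2 - 2*10*8*cos(60°)
BC^2 = 100 + 64 - 160*(1/2)
BC^2 = 84
BC = 2*sqrt(21)

2*sqrt(21)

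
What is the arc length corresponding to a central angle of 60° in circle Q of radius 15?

Arc length = 2π(15)(1/6) = 5*pi

5*pi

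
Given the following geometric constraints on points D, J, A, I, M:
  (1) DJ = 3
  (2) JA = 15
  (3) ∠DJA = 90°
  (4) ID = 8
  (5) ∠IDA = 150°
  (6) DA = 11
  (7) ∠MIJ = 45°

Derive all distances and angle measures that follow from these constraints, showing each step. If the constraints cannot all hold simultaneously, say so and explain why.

These constraints are not satisfiable: (1), (2) and (3) already determine DA: by the law of cosines DA² = 3² + 15² − 2·3·15·cos(90°) = 234, so DA = 3·√26, which contradicts (6) DA = 11. No planar figure meets all of them, so nothing further can be derived.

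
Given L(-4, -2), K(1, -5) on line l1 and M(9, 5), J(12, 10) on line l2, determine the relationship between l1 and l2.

Slope of line 1: m1 = (-5 - -2)/(1 - -4) = -3/5 = -3/5
Slope of line 2: m2 = (10 - 5)/(12 - 9) = 5/3 = 5/3
Two lines are perpendicular when the product of their slopes is -1 (negative reciprocals).
m1 * m2 = (-3/5) * (5/3) = -1, confirming perpendicularity.

Perpendicular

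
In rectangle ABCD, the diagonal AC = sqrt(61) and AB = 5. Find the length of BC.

Using the Pythagorean theorem: d^2 = a^2 + b^2
b^2 = d^2 - a^2
b^2 = 61 - 25
b^2 = 36
b = sqrt(36) = 6

6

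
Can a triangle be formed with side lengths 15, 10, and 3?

Check the triangle inequality: 10 + 3 = 13 ≤ 15.
Since the sum of two sides does not exceed the third, no triangle can be formed.

No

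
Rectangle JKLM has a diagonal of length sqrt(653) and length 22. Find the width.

b = sqrt(d^2 - a^2) = sqrt(653 - 484) = sqrt(169) = 13

13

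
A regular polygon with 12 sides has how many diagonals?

Total line segments between 12 vertices = C(12,2) = 66.
Subtract the 12 sides: 66 - 12 = 54 diagonals.

54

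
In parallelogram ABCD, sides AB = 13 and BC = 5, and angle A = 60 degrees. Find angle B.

In a parallelogram, consecutive angles are supplementary (sum to 180°).
angle B = 180 - angle A
angle B = 180 - 60
angle B = 120 degrees

120 degrees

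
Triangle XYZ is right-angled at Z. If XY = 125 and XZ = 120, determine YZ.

By the Pythagorean theorem: YZ^2 = XY^2 - XZ^2
YZ^2 = 125^2 - 120^2 = 15625 - 14400 = 1225
YZ = sqrt(1225) = 35

35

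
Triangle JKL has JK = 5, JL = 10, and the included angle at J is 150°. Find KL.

Law of cosines: KL^2 = 5^2 + 10^2 - 2(5)(10)cos(150°) = 50*sqrt(3) + 125, so KL = 5*sqrt(2*sqrt(3) + 5).

5*sqrt(2*sqrt(3) + 5)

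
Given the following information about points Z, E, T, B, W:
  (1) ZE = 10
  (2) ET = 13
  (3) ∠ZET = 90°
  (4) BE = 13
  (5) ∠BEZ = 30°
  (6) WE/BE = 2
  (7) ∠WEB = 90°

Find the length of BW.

From the given relations: WE = 2·BE = 2·13 = 26.
Step 1: By the law of cosines on triangle BEW: BW² = 13² + 26² − 2·13·26·cos(90°) = 845, so BW = 13·√5.

Therefore, the length of BW = 13·√5.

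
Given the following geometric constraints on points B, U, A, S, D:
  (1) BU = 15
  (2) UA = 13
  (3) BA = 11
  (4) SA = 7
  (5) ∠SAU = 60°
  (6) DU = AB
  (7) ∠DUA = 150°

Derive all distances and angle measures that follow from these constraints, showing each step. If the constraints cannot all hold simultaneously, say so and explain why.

The constraints are consistent.

From the given relations:
  DU = AB = 11

Step 1: From UA = 13, AS = 7, and ∠UAS = 60°, by the law of cosines:
  US² = UA² + AS² - 2·UA·AS·cos(60°) = 169 + 49 - 91 = 127
  US = √127

Step 2: From AU = 13, UD = 11, and ∠AUD = 150°, by the law of cosines:
  AD² = AU² + UD² - 2·AU·UD·cos(150°) = 169 + 121 + 247.7 = 537.7
  AD ≈ 23.19

Step 3: From BA = 11, BU = 15, AU = 13, by the inverse law of cosines:
  cos(∠ABU) = (BA² + BU² - AU²) / (2·BA·BU)
  ∠ABU = 57.56°

Step 4: From UA = 13, UB = 15, AB = 11, by the inverse law of cosines:
  cos(∠AUB) = (UA² + UB² - AB²) / (2·UA·UB)
  ∠AUB = 45.57°

Step 5: From AB = 11, AU = 13, BU = 15, by the inverse law of cosines:
  cos(∠BAU) = (AB² + AU² - BU²) / (2·AB·AU)
  ∠BAU = 76.86°

Step 6: From UA = 13, US = √127, AS = 7, by the inverse law of cosines:
  cos(∠AUS) = (UA² + US² - AS²) / (2·UA·US)
  ∠AUS = 32.54°

Step 7: From AD = 23.19, AU = 13, DU = 11, by the inverse law of cosines:
  cos(∠DAU) = (AD² + AU² - DU²) / (2·AD·AU)
  ∠DAU = 13.72°

Step 8: From SA = 7, SU = √127, AU = 13, by the inverse law of cosines:
  cos(∠ASU) = (SA² + SU² - AU²) / (2·SA·SU)
  ∠ASU = 87.46°

Step 9: From DA = 23.19, DU = 11, AU = 13, by the inverse law of cosines:
  cos(∠ADU) = (DA² + DU² - AU²) / (2·DA·DU)
  ∠ADU = 16.28°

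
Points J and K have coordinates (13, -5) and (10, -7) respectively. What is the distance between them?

d = sqrt((10 - 13)^2 + (-7 - -5)^2)
d = sqrt(-3^2 + -2^2)
d = sqrt(9 + 4)
d = sqrt(13)

sqrt(13)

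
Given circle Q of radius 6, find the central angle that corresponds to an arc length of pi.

Arc length L = 2πr × θ/360, so θ = 360L / (2πr).
θ = 360 × pi / (2π × 6)
θ = 30°
θ = 30°

30°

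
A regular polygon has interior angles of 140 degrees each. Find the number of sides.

The exterior angle is the supplement of the interior angle: 180 - 140 = 40 degrees.
Since the exterior angles of any convex polygon sum to 360 degrees, the number of sides is 360 / 40 = 9.

9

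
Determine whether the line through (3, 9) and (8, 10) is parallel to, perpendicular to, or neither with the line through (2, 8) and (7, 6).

Slope of line 1: m1 = (10 - 9)/(8 - 3) = 1/5 = 1/5
Slope of line 2: m2 = (6 - 8)/(7 - 2) = -2/5 = -2/5
For parallel lines we need equal slopes: 1/5 != -2/5.
For perpendicular lines we need m1*m2 = -1: (1/5)(-2/5) = -2/25 != -1.
Since neither condition holds, the lines are neither parallel nor perpendicular.

Neither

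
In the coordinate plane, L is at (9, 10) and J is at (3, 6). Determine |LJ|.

d = sqrt((-6)^2 + (-4)^2) = sqrt(52) = 2*sqrt(13)

2*sqrt(13)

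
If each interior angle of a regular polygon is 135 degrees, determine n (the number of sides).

Each interior angle of a regular n-gon is (n - 2) * 180 / n.
Setting this equal to 135:
(n - 2) * 180 / n = 135
Each exterior angle = 180 - 135 = 45 degrees.
Since exterior angles sum to 360: n = 360 / 45 = 8.

8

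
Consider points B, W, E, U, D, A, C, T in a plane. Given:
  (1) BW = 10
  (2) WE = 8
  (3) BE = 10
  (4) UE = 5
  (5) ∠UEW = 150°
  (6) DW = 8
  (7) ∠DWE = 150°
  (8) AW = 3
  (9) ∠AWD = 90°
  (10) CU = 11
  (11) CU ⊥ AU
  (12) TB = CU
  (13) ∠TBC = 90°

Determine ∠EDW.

Step 1: By the law of cosines on triangle DWE: DE² = 8² + 8² − 2·8·8·cos(150°) = 238.85, so DE ≈ 15.45.
Step 2: By the inverse law of cosines on triangle EDW: cos(∠EDW) = (15.45² + 8² − 8²) / (2·15.45·8) = 238.85/247.28 = 0.9659, so ∠EDW = 15°.

Therefore, the measure of angle ∠EDW = 15°.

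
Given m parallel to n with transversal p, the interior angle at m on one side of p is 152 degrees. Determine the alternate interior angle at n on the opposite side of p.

Alternate interior angles formed by parallel lines and a transversal are equal.
The given angle is 152 degrees.
The alternate interior angle = 152 degrees.

152 degrees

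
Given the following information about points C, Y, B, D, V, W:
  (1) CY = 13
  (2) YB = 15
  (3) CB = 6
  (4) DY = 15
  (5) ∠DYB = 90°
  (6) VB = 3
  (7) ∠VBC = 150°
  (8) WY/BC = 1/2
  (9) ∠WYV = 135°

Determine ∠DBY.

Step 1: By the law of cosines on triangle BYD: BD² = 15² + 15² − 2·15·15·cos(90°) = 450, so BD = 15·√2.
Step 2: By the inverse law of cosines on triangle DBY: cos(∠DBY) = ((15·√2)² + 15² − 15²) / (2·15·√2·15) = 450/636.4 = 0.7071, so ∠DBY = 45°.

Therefore, the measure of angle ∠DBY = 45°.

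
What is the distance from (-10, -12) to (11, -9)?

d = sqrt((11 - -10)^2 + (-9 - -12)^2)
d = sqrt(21^2 + 3^2)
d = sqrt(441 + 9)
d = sqrt(450) = 15*sqrt(2)

15*sqrt(2)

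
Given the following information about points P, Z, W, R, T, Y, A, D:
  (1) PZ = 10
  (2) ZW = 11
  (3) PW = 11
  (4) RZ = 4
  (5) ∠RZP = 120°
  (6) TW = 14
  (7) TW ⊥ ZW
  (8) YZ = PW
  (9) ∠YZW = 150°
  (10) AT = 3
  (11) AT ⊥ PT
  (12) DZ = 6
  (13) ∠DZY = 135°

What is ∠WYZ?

From the given relations: YZ = PW = 11.
Step 1: By the law of cosines on triangle YZW: YW² = 11² + 11² − 2·11·11·cos(150°) = 451.58, so YW ≈ 21.25.
Step 2: By the inverse law of cosines on triangle WYZ: cos(∠WYZ) = (21.25² + 11² − 11²) / (2·21.25·11) = 451.58/467.51 = 0.9659, so ∠WYZ = 15°.

Therefore, the measure of angle ∠WYZ = 15°.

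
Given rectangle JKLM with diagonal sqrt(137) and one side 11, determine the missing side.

The diagonal of a rectangle forms a right triangle with the two sides.
Rearranging the Pythagorean theorem: missing side = sqrt(d^2 - known^2).
= sqrt(137 - 121) = sqrt(16) = 4.

4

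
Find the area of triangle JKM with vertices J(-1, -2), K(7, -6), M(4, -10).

Shoelace: Area = (1/2)|-1(-6--10) + 7(-10--2) + 4(-2--6)| = (1/2)(44) = 22

22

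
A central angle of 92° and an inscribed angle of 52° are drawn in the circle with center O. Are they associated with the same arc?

By the inscribed angle theorem, the inscribed angle for a central angle of 92° should be 92° / 2 = 46°.
The given inscribed angle is 52°, which does not equal 46°.
Therefore, no, they do not correspond to the same arc.

No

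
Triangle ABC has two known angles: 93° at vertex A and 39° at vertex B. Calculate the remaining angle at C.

The interior angles sum to 180°: angle C = 180 - 93 - 39 = 48°.
The triangle is obtuse (angles 93°, 39°, 48°).

48 degrees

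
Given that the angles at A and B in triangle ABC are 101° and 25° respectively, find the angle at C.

Let angle C = x. Then 101 + 25 + x = 180.
x = 180 - 126 = 54 degrees.

54 degrees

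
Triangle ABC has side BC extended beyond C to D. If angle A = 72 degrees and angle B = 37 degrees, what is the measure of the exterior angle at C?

By the exterior angle theorem, an exterior angle of a triangle equals the sum of the two remote interior angles.
Exterior angle = angle A + angle B
Exterior angle = 72 + 37 = 109 degrees

109 degrees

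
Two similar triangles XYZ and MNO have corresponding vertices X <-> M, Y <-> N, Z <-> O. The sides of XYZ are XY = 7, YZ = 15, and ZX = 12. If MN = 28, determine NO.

k = 28/7 = 4. NO = 4 * 15 = 60.

60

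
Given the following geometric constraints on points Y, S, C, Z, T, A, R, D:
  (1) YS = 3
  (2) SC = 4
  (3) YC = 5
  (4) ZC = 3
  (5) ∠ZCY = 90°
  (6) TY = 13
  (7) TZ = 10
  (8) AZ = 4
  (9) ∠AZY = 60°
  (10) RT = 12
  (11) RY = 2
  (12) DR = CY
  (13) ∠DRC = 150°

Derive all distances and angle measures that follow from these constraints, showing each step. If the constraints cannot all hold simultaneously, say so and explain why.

The constraints are consistent.

From the given relations:
  DR = CY = 5

Step 1: From YC = 5, CZ = 3, and ∠YCZ = 90°, by the law of cosines:
  YZ² = YC² + CZ² - 2·YC·CZ·cos(90°) = 25 + 9 - 0 = 34
  YZ = √34

Step 2: From YC = 5, YS = 3, CS = 4, by the inverse law of cosines:
  cos(∠CYS) = (YC² + YS² - CS²) / (2·YC·YS)
  ∠CYS = 53.13°

Step 3: From YR = 2, YT = 13, RT = 12, by the inverse law of cosines:
  cos(∠RYT) = (YR² + YT² - RT²) / (2·YR·YT)
  ∠RYT = 56.1°

Step 4: From SC = 4, SY = 3, CY = 5, by the inverse law of cosines:
  cos(∠CSY) = (SC² + SY² - CY²) / (2·SC·SY)
  ∠CSY = 90°

Step 5: From CS = 4, CY = 5, SY = 3, by the inverse law of cosines:
  cos(∠SCY) = (CS² + CY² - SY²) / (2·CS·CY)
  ∠SCY = 36.87°

Step 6: From TR = 12, TY = 13, RY = 2, by the inverse law of cosines:
  cos(∠RTY) = (TR² + TY² - RY²) / (2·TR·TY)
  ∠RTY = 7.95°

Step 7: From RT = 12, RY = 2, TY = 13, by the inverse law of cosines:
  cos(∠TRY) = (RT² + RY² - TY²) / (2·RT·RY)
  ∠TRY = 115.94°

Step 8: From YZ = √34, ZA = 4, and ∠YZA = 60°, by the law of cosines:
  YA² = YZ² + ZA² - 2·YZ·ZA·cos(60°) = 34 + 16 - 23.32 = 26.68
  YA ≈ 5.16

Step 9: From YC = 5, YZ = √34, CZ = 3, by the inverse law of cosines:
  cos(∠CYZ) = (YC² + YZ² - CZ²) / (2·YC·YZ)
  ∠CYZ = 30.96°

Step 10: From YT = 13, YZ = √34, TZ = 10, by the inverse law of cosines:
  cos(∠TYZ) = (YT² + YZ² - TZ²) / (2·YT·YZ)
  ∠TYZ = 47.2°

Step 11: From ZC = 3, ZY = √34, CY = 5, by the inverse law of cosines:
  cos(∠CZY) = (ZC² + ZY² - CY²) / (2·ZC·ZY)
  ∠CZY = 59.04°

Step 12: From ZT = 10, ZY = √34, TY = 13, by the inverse law of cosines:
  cos(∠TZY) = (ZT² + ZY² - TY²) / (2·ZT·ZY)
  ∠TZY = 107.46°

Step 13: From TY = 13, TZ = 10, YZ = √34, by the inverse law of cosines:
  cos(∠YTZ) = (TY² + TZ² - YZ²) / (2·TY·TZ)
  ∠YTZ = 25.33°

Step 14: From YA = 5.16, YZ = √34, AZ = 4, by the inverse law of cosines:
  cos(∠AYZ) = (YA² + YZ² - AZ²) / (2·YA·YZ)
  ∠AYZ = 42.12°

Step 15: From AY = 5.16, AZ = 4, YZ = √34, by the inverse law of cosines:
  cos(∠YAZ) = (AY² + AZ² - YZ²) / (2·AY·AZ)
  ∠YAZ = 77.88°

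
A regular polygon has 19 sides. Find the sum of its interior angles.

The sum of interior angles of an n-sided polygon is (n - 2) * 180.
For n = 19: (19 - 2) * 180 = 17 * 180 = 3060 degrees.

3060 degrees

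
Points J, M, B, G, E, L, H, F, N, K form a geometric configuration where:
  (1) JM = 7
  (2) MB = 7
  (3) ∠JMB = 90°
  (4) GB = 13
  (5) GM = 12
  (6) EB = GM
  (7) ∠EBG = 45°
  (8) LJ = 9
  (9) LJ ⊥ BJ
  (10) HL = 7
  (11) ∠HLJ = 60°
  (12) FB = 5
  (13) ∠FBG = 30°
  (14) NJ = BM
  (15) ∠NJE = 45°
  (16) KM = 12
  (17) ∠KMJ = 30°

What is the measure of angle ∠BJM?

Step 1: By the law of cosines on triangle JMB: JB² = 7² + 7² − 2·7·7·cos(90°) = 98, so JB = 7·√2.
Step 2: By the inverse law of cosines on triangle BJM: cos(∠BJM) = ((7·√2)² + 7² − 7²) / (2·7·√2·7) = 98/138.59 = 0.7071, so ∠BJM = 45°.

Therefore, the measure of angle ∠BJM = 45°.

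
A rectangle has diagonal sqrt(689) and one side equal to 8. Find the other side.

Using the Pythagorean theorem: d^2 = a^2 + b^2
b^2 = d^2 - a^2
b^2 = 689 - 64
b^2 = 625
b = sqrt(625) = 25

25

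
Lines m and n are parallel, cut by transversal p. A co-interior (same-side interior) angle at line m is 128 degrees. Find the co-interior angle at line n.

Co-interior angles (same-side interior) formed by parallel lines and a transversal are supplementary (sum to 180 degrees).
The given angle is 128 degrees.
The co-interior angle = 180 - 128 = 52 degrees.

52 degrees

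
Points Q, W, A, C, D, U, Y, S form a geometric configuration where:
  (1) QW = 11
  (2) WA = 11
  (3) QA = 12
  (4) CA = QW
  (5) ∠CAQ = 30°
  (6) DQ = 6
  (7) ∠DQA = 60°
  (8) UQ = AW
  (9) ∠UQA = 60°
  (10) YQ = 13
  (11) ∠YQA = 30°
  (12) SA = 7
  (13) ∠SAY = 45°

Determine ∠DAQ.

Step 1: By the law of cosines on triangle AQD: AD² = 12² + 6² − 2·12·6·cos(60°) = 108, so AD = 6·√3.
Step 2: By the inverse law of cosines on triangle DAQ: cos(∠DAQ) = ((6·√3)² + 12² − 6²) / (2·6·√3·12) = 216/249.42 = 0.866, so ∠DAQ = 30°.

Therefore, the measure of angle ∠DAQ = 30°.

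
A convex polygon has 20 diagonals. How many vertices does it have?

Using d = n(n - 3)/2, we solve 20 = n(n - 3)/2.
So n(n - 3) = 40.
Testing n = 8: 8 * 5 = 40 = 40. Correct.
The polygon has 8 sides.

8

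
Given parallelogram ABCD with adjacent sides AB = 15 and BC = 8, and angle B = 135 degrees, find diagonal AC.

The diagonal of a parallelogram can be found by treating two adjacent sides and the diagonal as a triangle.
Applying the law of cosines with sides 15, 8 and included angle 135°:
d^2 = 225 + 64 - 240*cos(135°) = 120*sqrt(2) + 289
d = sqrt(120*sqrt(2) + 289)

sqrt(120*sqrt(2) + 289)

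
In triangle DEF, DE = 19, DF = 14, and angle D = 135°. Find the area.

Area = (1/2) * DE * DF * sin(D)
Area = (1/2) * 19 * 14 * sin(135°)
Area = (1/2) * 19 * 14 * sqrt(2)/2
Area = 133*sqrt(2)/2

133*sqrt(2)/2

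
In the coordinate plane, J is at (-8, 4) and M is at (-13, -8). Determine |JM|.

The horizontal distance is |-13 - -8| = 5 and the vertical distance is |-8 - 4| = 12.
By the Pythagorean theorem, d = sqrt(5^2 + 12^2) = sqrt(169) = 13.

13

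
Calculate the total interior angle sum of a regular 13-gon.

The sum of interior angles of an n-sided polygon is (n - 2) * 180.
For n = 13: (13 - 2) * 180 = 11 * 180 = 1980 degrees.

1980 degrees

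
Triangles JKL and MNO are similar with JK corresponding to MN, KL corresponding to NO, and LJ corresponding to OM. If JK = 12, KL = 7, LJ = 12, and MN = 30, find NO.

Since the triangles are similar, the ratio of corresponding sides is constant.
Scale factor k = MN / JK = 30 / 12 = 5/2
NO = k * KL = 5/2 * 7 = 35/2

35/2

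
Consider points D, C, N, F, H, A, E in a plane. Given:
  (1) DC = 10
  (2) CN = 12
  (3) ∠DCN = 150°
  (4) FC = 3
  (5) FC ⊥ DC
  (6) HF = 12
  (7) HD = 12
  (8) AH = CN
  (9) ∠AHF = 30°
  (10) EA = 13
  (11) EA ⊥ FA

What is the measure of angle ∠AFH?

From the given relations: AH = CN = 12.
Step 1: By the law of cosines on triangle FHA: FA² = 12² + 12² − 2·12·12·cos(30°) = 38.58, so FA ≈ 6.21.
Step 2: By the inverse law of cosines on triangle AFH: cos(∠AFH) = (6.21² + 12² − 12²) / (2·6.21·12) = 38.58/149.08 = 0.2588, so ∠AFH = 75°.

Therefore, the measure of angle ∠AFH = 75°.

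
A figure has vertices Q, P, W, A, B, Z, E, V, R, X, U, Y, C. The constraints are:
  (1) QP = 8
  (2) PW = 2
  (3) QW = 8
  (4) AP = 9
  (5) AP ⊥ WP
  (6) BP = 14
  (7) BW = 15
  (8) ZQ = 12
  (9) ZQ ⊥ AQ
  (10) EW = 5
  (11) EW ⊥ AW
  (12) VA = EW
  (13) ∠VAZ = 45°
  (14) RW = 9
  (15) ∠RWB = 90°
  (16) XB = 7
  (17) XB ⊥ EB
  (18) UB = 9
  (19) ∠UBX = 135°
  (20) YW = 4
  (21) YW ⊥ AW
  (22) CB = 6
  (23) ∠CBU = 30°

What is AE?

Step 1: By the law of cosines on triangle APW: AW² = 9² + 2² − 2·9·2·cos(90°) = 85, so AW = √85.
Step 2: By the law of cosines on triangle AWE: AE² = √85² + 5² − 2·√85·5·cos(90°) = 110, so AE = √110.

Therefore, the length of AE = √110.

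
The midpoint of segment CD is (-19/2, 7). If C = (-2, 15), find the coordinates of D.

Using the midpoint formula: M = ((x1 + x2)/2, (y1 + y2)/2)
We know M = (-19/2, 7) and C = (-2, 15)
For x: -19/2 = (-2 + x2)/2, so x2 = 2*-19/2 - -2 = -17
For y: 7 = (15 + y2)/2, so y2 = 2*7 - 15 = -1
D = (-17, -1)

(-17, -1)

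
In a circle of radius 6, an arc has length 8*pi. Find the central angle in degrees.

The full circumference is 2πr = 12*pi.
The arc is 8*pi / 12*pi = 2/3 of the full circle.
So the central angle = 2/3 × 360° = 240°.

240°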